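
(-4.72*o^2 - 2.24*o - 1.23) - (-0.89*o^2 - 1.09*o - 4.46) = -3.83*o^2 - 1.15*o + 3.23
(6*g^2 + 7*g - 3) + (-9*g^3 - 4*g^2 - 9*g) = -9*g^3 + 2*g^2 - 2*g - 3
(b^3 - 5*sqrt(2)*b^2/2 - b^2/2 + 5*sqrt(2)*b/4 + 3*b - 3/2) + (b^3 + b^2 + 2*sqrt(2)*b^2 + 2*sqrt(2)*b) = 2*b^3 - sqrt(2)*b^2/2 + b^2/2 + 3*b + 13*sqrt(2)*b/4 - 3/2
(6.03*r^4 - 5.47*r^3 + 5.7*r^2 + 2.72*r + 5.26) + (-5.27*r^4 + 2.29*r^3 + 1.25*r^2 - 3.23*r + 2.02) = 0.760000000000001*r^4 - 3.18*r^3 + 6.95*r^2 - 0.51*r + 7.28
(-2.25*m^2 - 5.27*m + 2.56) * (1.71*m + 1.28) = -3.8475*m^3 - 11.8917*m^2 - 2.368*m + 3.2768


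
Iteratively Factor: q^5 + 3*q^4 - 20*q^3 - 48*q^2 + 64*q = (q)*(q^4 + 3*q^3 - 20*q^2 - 48*q + 64) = q*(q - 4)*(q^3 + 7*q^2 + 8*q - 16) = q*(q - 4)*(q + 4)*(q^2 + 3*q - 4) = q*(q - 4)*(q + 4)^2*(q - 1)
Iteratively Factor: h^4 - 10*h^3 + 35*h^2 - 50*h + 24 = (h - 2)*(h^3 - 8*h^2 + 19*h - 12) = (h - 3)*(h - 2)*(h^2 - 5*h + 4) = (h - 3)*(h - 2)*(h - 1)*(h - 4)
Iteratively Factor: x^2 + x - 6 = (x + 3)*(x - 2)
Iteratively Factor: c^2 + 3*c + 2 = (c + 1)*(c + 2)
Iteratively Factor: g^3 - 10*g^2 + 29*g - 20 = (g - 5)*(g^2 - 5*g + 4) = (g - 5)*(g - 4)*(g - 1)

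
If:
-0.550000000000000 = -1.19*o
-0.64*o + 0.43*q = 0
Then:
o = 0.46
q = 0.69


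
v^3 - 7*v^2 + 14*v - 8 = (v - 4)*(v - 2)*(v - 1)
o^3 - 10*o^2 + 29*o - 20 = (o - 5)*(o - 4)*(o - 1)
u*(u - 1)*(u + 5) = u^3 + 4*u^2 - 5*u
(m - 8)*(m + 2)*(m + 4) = m^3 - 2*m^2 - 40*m - 64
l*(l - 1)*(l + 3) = l^3 + 2*l^2 - 3*l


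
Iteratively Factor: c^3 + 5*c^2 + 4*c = (c)*(c^2 + 5*c + 4) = c*(c + 1)*(c + 4)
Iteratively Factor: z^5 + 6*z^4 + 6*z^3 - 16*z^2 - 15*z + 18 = (z + 2)*(z^4 + 4*z^3 - 2*z^2 - 12*z + 9) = (z + 2)*(z + 3)*(z^3 + z^2 - 5*z + 3) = (z + 2)*(z + 3)^2*(z^2 - 2*z + 1) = (z - 1)*(z + 2)*(z + 3)^2*(z - 1)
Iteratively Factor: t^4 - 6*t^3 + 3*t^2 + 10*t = (t - 5)*(t^3 - t^2 - 2*t) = (t - 5)*(t - 2)*(t^2 + t) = t*(t - 5)*(t - 2)*(t + 1)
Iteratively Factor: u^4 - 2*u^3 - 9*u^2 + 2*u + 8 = (u + 1)*(u^3 - 3*u^2 - 6*u + 8) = (u - 1)*(u + 1)*(u^2 - 2*u - 8) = (u - 4)*(u - 1)*(u + 1)*(u + 2)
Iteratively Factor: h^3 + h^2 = (h + 1)*(h^2) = h*(h + 1)*(h)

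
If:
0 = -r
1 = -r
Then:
No Solution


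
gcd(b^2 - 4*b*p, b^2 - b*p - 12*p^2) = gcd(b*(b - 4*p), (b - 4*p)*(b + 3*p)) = -b + 4*p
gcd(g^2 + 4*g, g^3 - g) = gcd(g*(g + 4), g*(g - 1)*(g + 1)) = g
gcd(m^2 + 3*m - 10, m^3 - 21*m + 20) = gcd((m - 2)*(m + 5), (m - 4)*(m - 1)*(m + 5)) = m + 5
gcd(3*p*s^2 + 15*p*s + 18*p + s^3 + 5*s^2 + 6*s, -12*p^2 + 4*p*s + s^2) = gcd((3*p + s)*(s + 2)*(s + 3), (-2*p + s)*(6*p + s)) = 1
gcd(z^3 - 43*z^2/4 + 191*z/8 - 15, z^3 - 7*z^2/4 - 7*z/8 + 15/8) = z^2 - 11*z/4 + 15/8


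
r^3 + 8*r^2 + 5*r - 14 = (r - 1)*(r + 2)*(r + 7)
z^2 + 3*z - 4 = (z - 1)*(z + 4)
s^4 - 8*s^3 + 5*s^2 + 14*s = s*(s - 7)*(s - 2)*(s + 1)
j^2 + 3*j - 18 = (j - 3)*(j + 6)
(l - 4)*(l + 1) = l^2 - 3*l - 4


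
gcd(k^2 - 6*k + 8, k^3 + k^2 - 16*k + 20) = k - 2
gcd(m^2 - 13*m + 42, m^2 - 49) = m - 7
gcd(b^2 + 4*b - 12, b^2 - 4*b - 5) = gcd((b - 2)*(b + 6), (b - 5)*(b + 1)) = 1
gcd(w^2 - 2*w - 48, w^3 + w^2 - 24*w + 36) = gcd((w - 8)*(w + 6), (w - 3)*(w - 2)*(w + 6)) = w + 6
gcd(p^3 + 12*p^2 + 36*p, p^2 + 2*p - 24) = p + 6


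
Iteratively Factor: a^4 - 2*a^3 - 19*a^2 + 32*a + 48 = (a - 4)*(a^3 + 2*a^2 - 11*a - 12) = (a - 4)*(a - 3)*(a^2 + 5*a + 4) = (a - 4)*(a - 3)*(a + 4)*(a + 1)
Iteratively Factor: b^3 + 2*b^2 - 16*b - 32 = (b - 4)*(b^2 + 6*b + 8) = (b - 4)*(b + 4)*(b + 2)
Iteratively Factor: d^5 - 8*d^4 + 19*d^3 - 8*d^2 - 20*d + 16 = (d - 2)*(d^4 - 6*d^3 + 7*d^2 + 6*d - 8) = (d - 2)^2*(d^3 - 4*d^2 - d + 4) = (d - 2)^2*(d + 1)*(d^2 - 5*d + 4) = (d - 4)*(d - 2)^2*(d + 1)*(d - 1)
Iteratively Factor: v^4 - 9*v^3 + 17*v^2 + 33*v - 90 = (v - 3)*(v^3 - 6*v^2 - v + 30) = (v - 3)^2*(v^2 - 3*v - 10) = (v - 3)^2*(v + 2)*(v - 5)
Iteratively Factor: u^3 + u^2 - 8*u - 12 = (u + 2)*(u^2 - u - 6) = (u + 2)^2*(u - 3)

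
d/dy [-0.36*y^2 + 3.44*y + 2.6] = 3.44 - 0.72*y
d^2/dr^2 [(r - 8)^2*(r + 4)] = 6*r - 24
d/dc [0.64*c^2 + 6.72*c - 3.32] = 1.28*c + 6.72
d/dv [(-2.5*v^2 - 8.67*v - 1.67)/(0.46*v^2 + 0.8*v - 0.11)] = (1.9882*v^2 + 2.0864*v + 2.2897)/(0.2116*v^4 + 0.736*v^3 + 0.5388*v^2 - 0.176*v + 0.0121)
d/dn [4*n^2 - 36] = 8*n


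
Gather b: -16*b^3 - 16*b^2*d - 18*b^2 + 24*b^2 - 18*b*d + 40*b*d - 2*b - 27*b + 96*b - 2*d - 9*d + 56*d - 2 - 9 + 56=-16*b^3 + b^2*(6 - 16*d) + b*(22*d + 67) + 45*d + 45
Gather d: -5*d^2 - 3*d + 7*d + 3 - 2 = -5*d^2 + 4*d + 1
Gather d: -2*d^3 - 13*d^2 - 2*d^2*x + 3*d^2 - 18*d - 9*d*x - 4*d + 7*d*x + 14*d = -2*d^3 + d^2*(-2*x - 10) + d*(-2*x - 8)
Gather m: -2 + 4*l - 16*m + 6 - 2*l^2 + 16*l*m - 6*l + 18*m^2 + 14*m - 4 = -2*l^2 - 2*l + 18*m^2 + m*(16*l - 2)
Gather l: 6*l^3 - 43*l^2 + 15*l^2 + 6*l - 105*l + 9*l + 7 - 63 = 6*l^3 - 28*l^2 - 90*l - 56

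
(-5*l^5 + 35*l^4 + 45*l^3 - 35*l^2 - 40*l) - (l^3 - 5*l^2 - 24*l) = -5*l^5 + 35*l^4 + 44*l^3 - 30*l^2 - 16*l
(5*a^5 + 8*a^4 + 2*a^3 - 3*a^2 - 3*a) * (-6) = -30*a^5 - 48*a^4 - 12*a^3 + 18*a^2 + 18*a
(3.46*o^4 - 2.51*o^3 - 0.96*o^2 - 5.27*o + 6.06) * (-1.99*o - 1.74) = -6.8854*o^5 - 1.0255*o^4 + 6.2778*o^3 + 12.1577*o^2 - 2.8896*o - 10.5444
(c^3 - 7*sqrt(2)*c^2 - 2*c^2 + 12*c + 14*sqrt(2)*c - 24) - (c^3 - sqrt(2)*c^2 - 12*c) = -6*sqrt(2)*c^2 - 2*c^2 + 14*sqrt(2)*c + 24*c - 24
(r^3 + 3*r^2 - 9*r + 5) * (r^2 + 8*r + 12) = r^5 + 11*r^4 + 27*r^3 - 31*r^2 - 68*r + 60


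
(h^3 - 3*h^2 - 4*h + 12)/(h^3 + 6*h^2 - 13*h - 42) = (h - 2)/(h + 7)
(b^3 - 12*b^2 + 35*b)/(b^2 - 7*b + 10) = b*(b - 7)/(b - 2)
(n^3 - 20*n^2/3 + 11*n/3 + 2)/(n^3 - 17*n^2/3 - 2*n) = (n - 1)/n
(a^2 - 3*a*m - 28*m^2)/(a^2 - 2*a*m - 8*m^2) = (-a^2 + 3*a*m + 28*m^2)/(-a^2 + 2*a*m + 8*m^2)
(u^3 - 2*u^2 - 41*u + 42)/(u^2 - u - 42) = u - 1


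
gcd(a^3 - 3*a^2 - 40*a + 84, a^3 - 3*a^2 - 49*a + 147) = a - 7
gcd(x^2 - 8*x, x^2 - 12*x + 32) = x - 8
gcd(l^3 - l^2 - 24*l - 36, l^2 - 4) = l + 2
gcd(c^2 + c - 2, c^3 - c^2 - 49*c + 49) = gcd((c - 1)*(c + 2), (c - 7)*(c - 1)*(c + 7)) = c - 1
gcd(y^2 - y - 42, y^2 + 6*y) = y + 6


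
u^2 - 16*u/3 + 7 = (u - 3)*(u - 7/3)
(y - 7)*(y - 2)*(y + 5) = y^3 - 4*y^2 - 31*y + 70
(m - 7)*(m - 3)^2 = m^3 - 13*m^2 + 51*m - 63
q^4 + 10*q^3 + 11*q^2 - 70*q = q*(q - 2)*(q + 5)*(q + 7)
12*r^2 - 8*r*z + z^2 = (-6*r + z)*(-2*r + z)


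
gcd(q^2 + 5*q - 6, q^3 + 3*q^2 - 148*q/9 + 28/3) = q + 6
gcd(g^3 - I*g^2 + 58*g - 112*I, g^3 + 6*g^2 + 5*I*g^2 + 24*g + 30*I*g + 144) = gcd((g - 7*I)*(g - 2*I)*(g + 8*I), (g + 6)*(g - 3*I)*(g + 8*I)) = g + 8*I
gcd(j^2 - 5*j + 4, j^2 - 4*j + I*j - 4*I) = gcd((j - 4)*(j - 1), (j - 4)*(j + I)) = j - 4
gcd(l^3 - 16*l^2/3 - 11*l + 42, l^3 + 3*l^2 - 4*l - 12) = l + 3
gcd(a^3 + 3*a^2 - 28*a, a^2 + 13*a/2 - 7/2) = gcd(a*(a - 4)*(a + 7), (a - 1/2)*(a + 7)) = a + 7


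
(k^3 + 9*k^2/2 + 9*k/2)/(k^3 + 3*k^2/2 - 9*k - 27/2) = k/(k - 3)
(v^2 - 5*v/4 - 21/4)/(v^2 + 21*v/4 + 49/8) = 2*(v - 3)/(2*v + 7)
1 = 1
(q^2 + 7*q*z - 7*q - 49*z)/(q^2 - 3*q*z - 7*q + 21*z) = (-q - 7*z)/(-q + 3*z)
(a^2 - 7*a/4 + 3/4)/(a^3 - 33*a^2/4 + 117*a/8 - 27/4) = 2*(a - 1)/(2*a^2 - 15*a + 18)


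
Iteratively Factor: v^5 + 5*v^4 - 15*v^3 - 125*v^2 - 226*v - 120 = (v + 3)*(v^4 + 2*v^3 - 21*v^2 - 62*v - 40) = (v + 1)*(v + 3)*(v^3 + v^2 - 22*v - 40) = (v + 1)*(v + 3)*(v + 4)*(v^2 - 3*v - 10) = (v - 5)*(v + 1)*(v + 3)*(v + 4)*(v + 2)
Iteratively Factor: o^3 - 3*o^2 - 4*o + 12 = (o - 2)*(o^2 - o - 6) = (o - 2)*(o + 2)*(o - 3)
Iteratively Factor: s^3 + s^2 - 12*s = (s + 4)*(s^2 - 3*s) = s*(s + 4)*(s - 3)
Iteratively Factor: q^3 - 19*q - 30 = (q + 2)*(q^2 - 2*q - 15) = (q + 2)*(q + 3)*(q - 5)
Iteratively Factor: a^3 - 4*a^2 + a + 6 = (a + 1)*(a^2 - 5*a + 6) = (a - 2)*(a + 1)*(a - 3)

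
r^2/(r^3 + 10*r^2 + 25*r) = r/(r^2 + 10*r + 25)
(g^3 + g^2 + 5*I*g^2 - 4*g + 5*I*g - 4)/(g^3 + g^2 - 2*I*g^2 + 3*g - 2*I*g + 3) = (g + 4*I)/(g - 3*I)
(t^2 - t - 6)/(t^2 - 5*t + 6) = (t + 2)/(t - 2)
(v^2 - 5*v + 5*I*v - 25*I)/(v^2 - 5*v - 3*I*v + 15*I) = (v + 5*I)/(v - 3*I)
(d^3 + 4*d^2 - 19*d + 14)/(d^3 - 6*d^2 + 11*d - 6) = (d + 7)/(d - 3)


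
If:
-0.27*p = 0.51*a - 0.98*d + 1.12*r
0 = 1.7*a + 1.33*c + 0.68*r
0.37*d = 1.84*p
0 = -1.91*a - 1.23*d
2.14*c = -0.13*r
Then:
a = 0.00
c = 0.00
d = 0.00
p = 0.00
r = 0.00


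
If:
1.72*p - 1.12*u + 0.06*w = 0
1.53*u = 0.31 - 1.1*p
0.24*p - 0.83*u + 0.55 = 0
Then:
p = -0.46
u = 0.53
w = 22.99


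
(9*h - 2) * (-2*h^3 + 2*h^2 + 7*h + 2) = -18*h^4 + 22*h^3 + 59*h^2 + 4*h - 4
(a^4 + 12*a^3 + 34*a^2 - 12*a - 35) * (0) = 0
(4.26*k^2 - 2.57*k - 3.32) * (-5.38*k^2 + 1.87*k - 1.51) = -22.9188*k^4 + 21.7928*k^3 + 6.6231*k^2 - 2.3277*k + 5.0132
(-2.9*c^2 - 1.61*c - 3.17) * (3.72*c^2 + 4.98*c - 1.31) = -10.788*c^4 - 20.4312*c^3 - 16.0112*c^2 - 13.6775*c + 4.1527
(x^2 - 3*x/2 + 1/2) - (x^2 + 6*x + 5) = -15*x/2 - 9/2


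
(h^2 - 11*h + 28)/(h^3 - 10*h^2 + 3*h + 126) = (h - 4)/(h^2 - 3*h - 18)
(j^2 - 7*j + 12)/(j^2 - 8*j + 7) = (j^2 - 7*j + 12)/(j^2 - 8*j + 7)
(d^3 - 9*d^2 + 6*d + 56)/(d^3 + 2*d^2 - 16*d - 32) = (d - 7)/(d + 4)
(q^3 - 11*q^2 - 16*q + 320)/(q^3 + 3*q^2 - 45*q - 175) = (q^2 - 16*q + 64)/(q^2 - 2*q - 35)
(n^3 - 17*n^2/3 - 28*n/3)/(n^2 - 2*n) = (3*n^2 - 17*n - 28)/(3*(n - 2))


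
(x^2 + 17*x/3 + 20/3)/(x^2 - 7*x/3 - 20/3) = (x + 4)/(x - 4)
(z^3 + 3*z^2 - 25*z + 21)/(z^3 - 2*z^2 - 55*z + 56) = (z - 3)/(z - 8)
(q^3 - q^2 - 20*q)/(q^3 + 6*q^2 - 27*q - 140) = q/(q + 7)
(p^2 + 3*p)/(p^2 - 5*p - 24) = p/(p - 8)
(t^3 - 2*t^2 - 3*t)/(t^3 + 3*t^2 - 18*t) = (t + 1)/(t + 6)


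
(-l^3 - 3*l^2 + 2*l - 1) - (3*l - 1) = -l^3 - 3*l^2 - l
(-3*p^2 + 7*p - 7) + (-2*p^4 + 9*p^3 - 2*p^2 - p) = -2*p^4 + 9*p^3 - 5*p^2 + 6*p - 7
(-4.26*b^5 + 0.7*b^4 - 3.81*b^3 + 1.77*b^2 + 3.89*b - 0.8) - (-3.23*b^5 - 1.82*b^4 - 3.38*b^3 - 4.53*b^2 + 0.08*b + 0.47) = -1.03*b^5 + 2.52*b^4 - 0.43*b^3 + 6.3*b^2 + 3.81*b - 1.27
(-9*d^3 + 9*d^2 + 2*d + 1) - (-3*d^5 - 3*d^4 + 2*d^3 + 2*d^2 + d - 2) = 3*d^5 + 3*d^4 - 11*d^3 + 7*d^2 + d + 3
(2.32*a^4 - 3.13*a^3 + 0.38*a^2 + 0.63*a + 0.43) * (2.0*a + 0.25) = 4.64*a^5 - 5.68*a^4 - 0.0225*a^3 + 1.355*a^2 + 1.0175*a + 0.1075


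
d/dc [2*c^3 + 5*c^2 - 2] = 2*c*(3*c + 5)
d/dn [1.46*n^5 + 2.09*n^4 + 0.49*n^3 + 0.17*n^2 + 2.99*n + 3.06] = 7.3*n^4 + 8.36*n^3 + 1.47*n^2 + 0.34*n + 2.99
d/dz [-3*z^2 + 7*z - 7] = 7 - 6*z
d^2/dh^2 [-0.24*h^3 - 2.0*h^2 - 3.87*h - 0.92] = -1.44*h - 4.0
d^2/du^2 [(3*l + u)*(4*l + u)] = 2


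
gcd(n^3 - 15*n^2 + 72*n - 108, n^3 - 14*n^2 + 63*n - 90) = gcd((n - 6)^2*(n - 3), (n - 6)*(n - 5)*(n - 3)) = n^2 - 9*n + 18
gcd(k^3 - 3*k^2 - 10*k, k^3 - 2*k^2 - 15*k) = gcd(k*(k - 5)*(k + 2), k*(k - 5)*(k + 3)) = k^2 - 5*k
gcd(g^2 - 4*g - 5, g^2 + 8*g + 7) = g + 1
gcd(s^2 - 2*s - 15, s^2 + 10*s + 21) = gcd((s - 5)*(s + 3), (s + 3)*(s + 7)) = s + 3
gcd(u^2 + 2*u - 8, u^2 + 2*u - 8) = u^2 + 2*u - 8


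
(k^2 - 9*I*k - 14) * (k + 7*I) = k^3 - 2*I*k^2 + 49*k - 98*I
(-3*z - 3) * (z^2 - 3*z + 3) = -3*z^3 + 6*z^2 - 9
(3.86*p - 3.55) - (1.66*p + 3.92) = 2.2*p - 7.47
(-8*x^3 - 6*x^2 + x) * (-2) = 16*x^3 + 12*x^2 - 2*x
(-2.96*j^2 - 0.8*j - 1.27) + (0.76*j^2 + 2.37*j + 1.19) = -2.2*j^2 + 1.57*j - 0.0800000000000001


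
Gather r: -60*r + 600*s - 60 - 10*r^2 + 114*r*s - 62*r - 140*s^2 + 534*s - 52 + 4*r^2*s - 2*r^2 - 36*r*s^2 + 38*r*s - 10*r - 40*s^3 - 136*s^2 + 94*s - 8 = r^2*(4*s - 12) + r*(-36*s^2 + 152*s - 132) - 40*s^3 - 276*s^2 + 1228*s - 120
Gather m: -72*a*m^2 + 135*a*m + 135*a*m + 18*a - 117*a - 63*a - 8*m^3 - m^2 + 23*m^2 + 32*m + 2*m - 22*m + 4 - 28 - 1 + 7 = -162*a - 8*m^3 + m^2*(22 - 72*a) + m*(270*a + 12) - 18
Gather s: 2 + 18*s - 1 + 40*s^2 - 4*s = 40*s^2 + 14*s + 1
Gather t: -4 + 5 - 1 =0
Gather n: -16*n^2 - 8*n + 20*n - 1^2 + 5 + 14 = -16*n^2 + 12*n + 18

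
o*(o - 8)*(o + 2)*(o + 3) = o^4 - 3*o^3 - 34*o^2 - 48*o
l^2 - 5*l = l*(l - 5)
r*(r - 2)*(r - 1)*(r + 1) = r^4 - 2*r^3 - r^2 + 2*r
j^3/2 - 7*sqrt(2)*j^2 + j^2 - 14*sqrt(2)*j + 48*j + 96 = (j/2 + 1)*(j - 8*sqrt(2))*(j - 6*sqrt(2))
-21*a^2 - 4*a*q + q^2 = (-7*a + q)*(3*a + q)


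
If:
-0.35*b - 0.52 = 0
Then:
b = -1.49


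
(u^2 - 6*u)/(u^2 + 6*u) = (u - 6)/(u + 6)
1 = 1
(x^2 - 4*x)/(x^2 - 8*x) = (x - 4)/(x - 8)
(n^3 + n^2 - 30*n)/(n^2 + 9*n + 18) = n*(n - 5)/(n + 3)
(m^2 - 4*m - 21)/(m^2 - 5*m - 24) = (m - 7)/(m - 8)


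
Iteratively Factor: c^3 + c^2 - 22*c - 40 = (c + 2)*(c^2 - c - 20) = (c - 5)*(c + 2)*(c + 4)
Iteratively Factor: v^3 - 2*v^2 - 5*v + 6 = (v - 3)*(v^2 + v - 2) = (v - 3)*(v + 2)*(v - 1)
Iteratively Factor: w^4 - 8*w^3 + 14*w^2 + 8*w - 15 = (w - 5)*(w^3 - 3*w^2 - w + 3) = (w - 5)*(w - 1)*(w^2 - 2*w - 3) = (w - 5)*(w - 1)*(w + 1)*(w - 3)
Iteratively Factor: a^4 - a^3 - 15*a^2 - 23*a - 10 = (a - 5)*(a^3 + 4*a^2 + 5*a + 2) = (a - 5)*(a + 2)*(a^2 + 2*a + 1) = (a - 5)*(a + 1)*(a + 2)*(a + 1)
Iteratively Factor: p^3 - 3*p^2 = (p)*(p^2 - 3*p) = p*(p - 3)*(p)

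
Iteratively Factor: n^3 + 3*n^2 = (n)*(n^2 + 3*n) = n*(n + 3)*(n)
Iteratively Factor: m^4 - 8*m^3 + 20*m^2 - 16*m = (m)*(m^3 - 8*m^2 + 20*m - 16) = m*(m - 2)*(m^2 - 6*m + 8) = m*(m - 4)*(m - 2)*(m - 2)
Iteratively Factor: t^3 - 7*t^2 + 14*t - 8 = (t - 4)*(t^2 - 3*t + 2) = (t - 4)*(t - 2)*(t - 1)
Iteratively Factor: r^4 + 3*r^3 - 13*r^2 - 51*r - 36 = (r + 1)*(r^3 + 2*r^2 - 15*r - 36) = (r + 1)*(r + 3)*(r^2 - r - 12) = (r + 1)*(r + 3)^2*(r - 4)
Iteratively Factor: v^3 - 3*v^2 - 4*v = (v + 1)*(v^2 - 4*v) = v*(v + 1)*(v - 4)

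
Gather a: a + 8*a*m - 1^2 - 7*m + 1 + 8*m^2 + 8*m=a*(8*m + 1) + 8*m^2 + m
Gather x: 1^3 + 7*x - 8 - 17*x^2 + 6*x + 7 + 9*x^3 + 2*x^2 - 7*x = 9*x^3 - 15*x^2 + 6*x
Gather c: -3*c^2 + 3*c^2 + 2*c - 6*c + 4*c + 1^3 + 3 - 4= 0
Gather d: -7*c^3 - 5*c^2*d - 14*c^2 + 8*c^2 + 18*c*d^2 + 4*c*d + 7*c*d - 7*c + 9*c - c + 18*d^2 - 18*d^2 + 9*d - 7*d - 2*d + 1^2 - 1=-7*c^3 - 6*c^2 + 18*c*d^2 + c + d*(-5*c^2 + 11*c)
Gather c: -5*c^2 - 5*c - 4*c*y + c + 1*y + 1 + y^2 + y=-5*c^2 + c*(-4*y - 4) + y^2 + 2*y + 1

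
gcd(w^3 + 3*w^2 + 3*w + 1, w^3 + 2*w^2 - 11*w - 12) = w + 1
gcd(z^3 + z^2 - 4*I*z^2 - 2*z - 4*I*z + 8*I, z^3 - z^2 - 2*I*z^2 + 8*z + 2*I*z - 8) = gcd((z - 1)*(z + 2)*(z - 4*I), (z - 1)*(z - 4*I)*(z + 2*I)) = z^2 + z*(-1 - 4*I) + 4*I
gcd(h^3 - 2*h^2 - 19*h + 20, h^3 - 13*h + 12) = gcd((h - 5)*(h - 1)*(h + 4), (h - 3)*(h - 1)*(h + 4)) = h^2 + 3*h - 4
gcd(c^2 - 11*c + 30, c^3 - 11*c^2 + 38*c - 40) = c - 5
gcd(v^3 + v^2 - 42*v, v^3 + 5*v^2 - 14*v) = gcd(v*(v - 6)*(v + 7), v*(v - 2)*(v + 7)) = v^2 + 7*v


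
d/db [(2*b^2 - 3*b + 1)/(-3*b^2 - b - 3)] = (-11*b^2 - 6*b + 10)/(9*b^4 + 6*b^3 + 19*b^2 + 6*b + 9)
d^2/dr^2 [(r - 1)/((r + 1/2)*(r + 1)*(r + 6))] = 4*(12*r^5 + 66*r^4 - 53*r^3 - 861*r^2 - 1089*r - 385)/(8*r^9 + 180*r^8 + 1578*r^7 + 6867*r^6 + 16071*r^5 + 21663*r^4 + 17335*r^3 + 8118*r^2 + 2052*r + 216)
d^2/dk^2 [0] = 0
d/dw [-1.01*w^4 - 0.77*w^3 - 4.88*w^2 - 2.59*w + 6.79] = -4.04*w^3 - 2.31*w^2 - 9.76*w - 2.59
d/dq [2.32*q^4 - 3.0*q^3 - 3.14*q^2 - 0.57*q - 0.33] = 9.28*q^3 - 9.0*q^2 - 6.28*q - 0.57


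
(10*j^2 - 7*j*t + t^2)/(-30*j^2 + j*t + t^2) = (-2*j + t)/(6*j + t)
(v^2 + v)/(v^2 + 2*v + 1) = v/(v + 1)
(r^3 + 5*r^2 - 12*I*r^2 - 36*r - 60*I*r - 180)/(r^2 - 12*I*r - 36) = r + 5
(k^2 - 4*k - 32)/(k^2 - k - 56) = (k + 4)/(k + 7)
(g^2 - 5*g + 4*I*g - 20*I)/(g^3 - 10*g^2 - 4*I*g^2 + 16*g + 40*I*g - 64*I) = (g^2 + g*(-5 + 4*I) - 20*I)/(g^3 + g^2*(-10 - 4*I) + g*(16 + 40*I) - 64*I)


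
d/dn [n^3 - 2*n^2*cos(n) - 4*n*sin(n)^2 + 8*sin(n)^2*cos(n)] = 2*n^2*sin(n) + 3*n^2 - 4*n*sin(2*n) - 4*n*cos(n) - 2*sin(n) + 6*sin(3*n) + 2*cos(2*n) - 2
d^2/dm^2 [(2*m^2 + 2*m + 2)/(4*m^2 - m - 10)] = 4*(20*m^3 + 168*m^2 + 108*m + 131)/(64*m^6 - 48*m^5 - 468*m^4 + 239*m^3 + 1170*m^2 - 300*m - 1000)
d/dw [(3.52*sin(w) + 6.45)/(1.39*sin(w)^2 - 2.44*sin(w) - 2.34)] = (-4.8928*sin(w)^2 - 17.931*sin(w) + 7.5012)*cos(w)/(1.9321*sin(w)^4 - 6.7832*sin(w)^3 - 0.5516*sin(w)^2 + 11.4192*sin(w) + 5.4756)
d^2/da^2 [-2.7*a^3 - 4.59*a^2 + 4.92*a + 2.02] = -16.2*a - 9.18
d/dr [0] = 0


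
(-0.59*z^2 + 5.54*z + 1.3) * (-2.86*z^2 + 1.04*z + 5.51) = 1.6874*z^4 - 16.458*z^3 - 1.2073*z^2 + 31.8774*z + 7.163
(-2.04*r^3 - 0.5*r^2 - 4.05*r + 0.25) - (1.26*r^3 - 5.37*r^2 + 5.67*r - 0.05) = -3.3*r^3 + 4.87*r^2 - 9.72*r + 0.3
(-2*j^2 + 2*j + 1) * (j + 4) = -2*j^3 - 6*j^2 + 9*j + 4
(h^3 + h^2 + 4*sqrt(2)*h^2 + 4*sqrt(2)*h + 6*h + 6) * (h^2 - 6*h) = h^5 - 5*h^4 + 4*sqrt(2)*h^4 - 20*sqrt(2)*h^3 - 24*sqrt(2)*h^2 - 30*h^2 - 36*h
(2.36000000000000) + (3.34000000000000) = 5.70000000000000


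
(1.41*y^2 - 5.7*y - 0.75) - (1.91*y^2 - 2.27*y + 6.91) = -0.5*y^2 - 3.43*y - 7.66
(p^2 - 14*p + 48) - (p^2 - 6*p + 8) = 40 - 8*p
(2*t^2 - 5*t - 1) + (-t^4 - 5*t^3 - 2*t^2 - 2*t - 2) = -t^4 - 5*t^3 - 7*t - 3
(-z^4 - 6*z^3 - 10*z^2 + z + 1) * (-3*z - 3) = 3*z^5 + 21*z^4 + 48*z^3 + 27*z^2 - 6*z - 3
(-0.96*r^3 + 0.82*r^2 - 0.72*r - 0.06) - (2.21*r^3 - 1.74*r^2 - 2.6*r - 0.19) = -3.17*r^3 + 2.56*r^2 + 1.88*r + 0.13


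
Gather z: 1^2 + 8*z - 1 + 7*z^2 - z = 7*z^2 + 7*z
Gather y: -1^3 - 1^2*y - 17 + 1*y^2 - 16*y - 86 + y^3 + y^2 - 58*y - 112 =y^3 + 2*y^2 - 75*y - 216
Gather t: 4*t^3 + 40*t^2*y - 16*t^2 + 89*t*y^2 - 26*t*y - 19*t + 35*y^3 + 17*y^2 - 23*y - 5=4*t^3 + t^2*(40*y - 16) + t*(89*y^2 - 26*y - 19) + 35*y^3 + 17*y^2 - 23*y - 5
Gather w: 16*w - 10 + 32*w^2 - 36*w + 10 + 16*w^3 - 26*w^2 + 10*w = 16*w^3 + 6*w^2 - 10*w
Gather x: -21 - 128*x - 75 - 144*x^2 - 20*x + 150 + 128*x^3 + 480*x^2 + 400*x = 128*x^3 + 336*x^2 + 252*x + 54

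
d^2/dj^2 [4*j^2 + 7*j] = 8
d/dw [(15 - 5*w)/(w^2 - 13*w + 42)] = 5*(w^2 - 6*w - 3)/(w^4 - 26*w^3 + 253*w^2 - 1092*w + 1764)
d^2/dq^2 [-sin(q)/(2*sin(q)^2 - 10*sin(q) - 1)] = (4*sin(q)^5 + 20*sin(q)^4 + 4*sin(q)^3 - 10*sin(q)^2 - 11*sin(q) + 20)/(-10*sin(q) - cos(2*q))^3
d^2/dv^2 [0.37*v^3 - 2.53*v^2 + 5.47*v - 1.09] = 2.22*v - 5.06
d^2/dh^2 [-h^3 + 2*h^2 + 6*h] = 4 - 6*h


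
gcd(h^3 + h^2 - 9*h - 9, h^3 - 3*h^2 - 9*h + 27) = h^2 - 9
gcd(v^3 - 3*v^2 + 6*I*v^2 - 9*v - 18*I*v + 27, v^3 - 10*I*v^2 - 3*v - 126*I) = v + 3*I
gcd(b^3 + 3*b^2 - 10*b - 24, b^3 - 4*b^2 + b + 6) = b - 3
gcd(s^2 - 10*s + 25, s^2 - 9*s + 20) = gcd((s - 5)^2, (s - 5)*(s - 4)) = s - 5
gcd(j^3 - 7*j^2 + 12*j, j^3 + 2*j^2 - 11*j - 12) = j - 3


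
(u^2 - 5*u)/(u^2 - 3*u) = (u - 5)/(u - 3)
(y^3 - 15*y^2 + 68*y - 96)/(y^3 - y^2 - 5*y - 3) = (y^2 - 12*y + 32)/(y^2 + 2*y + 1)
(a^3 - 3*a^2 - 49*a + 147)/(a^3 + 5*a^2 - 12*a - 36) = (a^2 - 49)/(a^2 + 8*a + 12)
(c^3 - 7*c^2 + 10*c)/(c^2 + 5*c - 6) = c*(c^2 - 7*c + 10)/(c^2 + 5*c - 6)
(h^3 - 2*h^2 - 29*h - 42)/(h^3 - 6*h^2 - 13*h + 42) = (h + 2)/(h - 2)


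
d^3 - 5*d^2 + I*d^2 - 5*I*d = d*(d - 5)*(d + I)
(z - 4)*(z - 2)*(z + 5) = z^3 - z^2 - 22*z + 40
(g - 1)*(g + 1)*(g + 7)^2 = g^4 + 14*g^3 + 48*g^2 - 14*g - 49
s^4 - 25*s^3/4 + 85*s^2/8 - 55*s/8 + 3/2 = (s - 4)*(s - 1)*(s - 3/4)*(s - 1/2)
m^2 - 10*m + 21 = (m - 7)*(m - 3)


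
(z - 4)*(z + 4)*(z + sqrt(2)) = z^3 + sqrt(2)*z^2 - 16*z - 16*sqrt(2)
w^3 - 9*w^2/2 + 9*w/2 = w*(w - 3)*(w - 3/2)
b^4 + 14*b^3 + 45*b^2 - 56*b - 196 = (b - 2)*(b + 2)*(b + 7)^2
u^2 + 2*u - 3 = (u - 1)*(u + 3)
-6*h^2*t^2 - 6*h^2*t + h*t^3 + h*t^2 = t*(-6*h + t)*(h*t + h)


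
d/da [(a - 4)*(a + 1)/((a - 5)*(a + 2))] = 6*(3 - 2*a)/(a^4 - 6*a^3 - 11*a^2 + 60*a + 100)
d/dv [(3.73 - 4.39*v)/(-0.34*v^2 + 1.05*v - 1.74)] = (-1.4926*v^2 + 2.5364*v + 3.7221)/(0.1156*v^4 - 0.714*v^3 + 2.2857*v^2 - 3.654*v + 3.0276)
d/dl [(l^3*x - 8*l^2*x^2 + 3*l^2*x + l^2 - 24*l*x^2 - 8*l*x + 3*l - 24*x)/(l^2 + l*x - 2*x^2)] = (-(2*l + x)*(l^3*x - 8*l^2*x^2 + 3*l^2*x + l^2 - 24*l*x^2 - 8*l*x + 3*l - 24*x) + (l^2 + l*x - 2*x^2)*(3*l^2*x - 16*l*x^2 + 6*l*x + 2*l - 24*x^2 - 8*x + 3))/(l^2 + l*x - 2*x^2)^2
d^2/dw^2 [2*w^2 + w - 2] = 4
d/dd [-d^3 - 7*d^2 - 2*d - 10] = -3*d^2 - 14*d - 2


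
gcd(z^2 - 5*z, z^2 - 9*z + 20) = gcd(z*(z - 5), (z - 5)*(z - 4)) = z - 5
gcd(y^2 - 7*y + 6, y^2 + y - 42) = y - 6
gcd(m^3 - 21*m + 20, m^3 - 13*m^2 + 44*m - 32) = m^2 - 5*m + 4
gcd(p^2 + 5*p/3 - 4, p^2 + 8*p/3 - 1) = p + 3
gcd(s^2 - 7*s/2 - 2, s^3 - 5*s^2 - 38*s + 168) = s - 4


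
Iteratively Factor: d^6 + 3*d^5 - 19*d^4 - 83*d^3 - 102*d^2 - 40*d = (d + 1)*(d^5 + 2*d^4 - 21*d^3 - 62*d^2 - 40*d) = (d - 5)*(d + 1)*(d^4 + 7*d^3 + 14*d^2 + 8*d) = (d - 5)*(d + 1)*(d + 2)*(d^3 + 5*d^2 + 4*d) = d*(d - 5)*(d + 1)*(d + 2)*(d^2 + 5*d + 4) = d*(d - 5)*(d + 1)^2*(d + 2)*(d + 4)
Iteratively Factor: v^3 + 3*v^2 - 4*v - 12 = (v + 2)*(v^2 + v - 6) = (v + 2)*(v + 3)*(v - 2)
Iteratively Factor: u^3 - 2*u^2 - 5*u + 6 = (u - 1)*(u^2 - u - 6) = (u - 1)*(u + 2)*(u - 3)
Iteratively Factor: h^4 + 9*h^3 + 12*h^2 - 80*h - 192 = (h + 4)*(h^3 + 5*h^2 - 8*h - 48) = (h + 4)^2*(h^2 + h - 12) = (h - 3)*(h + 4)^2*(h + 4)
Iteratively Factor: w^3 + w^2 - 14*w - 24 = (w - 4)*(w^2 + 5*w + 6) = (w - 4)*(w + 2)*(w + 3)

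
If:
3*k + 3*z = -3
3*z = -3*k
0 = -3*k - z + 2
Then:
No Solution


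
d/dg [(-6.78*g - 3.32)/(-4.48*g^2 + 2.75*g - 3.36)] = (-30.3744*g^2 - 29.7472*g + 31.9108)/(20.0704*g^4 - 24.64*g^3 + 37.6681*g^2 - 18.48*g + 11.2896)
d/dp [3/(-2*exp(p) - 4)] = 3*exp(p)/(2*(exp(p) + 2)^2)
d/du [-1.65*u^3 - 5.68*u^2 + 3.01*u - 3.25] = -4.95*u^2 - 11.36*u + 3.01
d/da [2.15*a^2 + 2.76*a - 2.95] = 4.3*a + 2.76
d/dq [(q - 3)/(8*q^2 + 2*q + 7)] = (-8*q^2 + 48*q + 13)/(64*q^4 + 32*q^3 + 116*q^2 + 28*q + 49)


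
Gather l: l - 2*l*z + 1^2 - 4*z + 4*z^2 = l*(1 - 2*z) + 4*z^2 - 4*z + 1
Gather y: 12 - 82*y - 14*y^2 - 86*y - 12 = -14*y^2 - 168*y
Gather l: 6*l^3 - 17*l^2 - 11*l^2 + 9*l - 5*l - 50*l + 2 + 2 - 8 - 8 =6*l^3 - 28*l^2 - 46*l - 12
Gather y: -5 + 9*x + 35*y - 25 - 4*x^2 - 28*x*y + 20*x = -4*x^2 + 29*x + y*(35 - 28*x) - 30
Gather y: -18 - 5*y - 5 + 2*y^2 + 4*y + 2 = 2*y^2 - y - 21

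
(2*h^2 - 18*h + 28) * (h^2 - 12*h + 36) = 2*h^4 - 42*h^3 + 316*h^2 - 984*h + 1008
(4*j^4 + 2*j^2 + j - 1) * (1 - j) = -4*j^5 + 4*j^4 - 2*j^3 + j^2 + 2*j - 1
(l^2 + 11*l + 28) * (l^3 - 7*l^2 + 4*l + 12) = l^5 + 4*l^4 - 45*l^3 - 140*l^2 + 244*l + 336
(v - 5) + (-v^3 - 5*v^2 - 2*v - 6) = -v^3 - 5*v^2 - v - 11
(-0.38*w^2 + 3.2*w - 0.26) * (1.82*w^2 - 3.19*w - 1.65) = -0.6916*w^4 + 7.0362*w^3 - 10.0542*w^2 - 4.4506*w + 0.429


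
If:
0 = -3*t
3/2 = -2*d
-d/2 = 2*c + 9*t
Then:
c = 3/16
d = -3/4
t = 0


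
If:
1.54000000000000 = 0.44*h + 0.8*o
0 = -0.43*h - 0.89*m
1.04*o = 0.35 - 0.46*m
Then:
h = 2.08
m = -1.00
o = 0.78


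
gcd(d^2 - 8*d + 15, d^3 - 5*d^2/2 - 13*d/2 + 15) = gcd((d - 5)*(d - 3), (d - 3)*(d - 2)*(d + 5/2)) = d - 3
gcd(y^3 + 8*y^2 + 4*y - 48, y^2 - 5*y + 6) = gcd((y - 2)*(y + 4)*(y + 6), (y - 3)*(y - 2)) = y - 2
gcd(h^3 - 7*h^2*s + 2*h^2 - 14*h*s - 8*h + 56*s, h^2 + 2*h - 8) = h^2 + 2*h - 8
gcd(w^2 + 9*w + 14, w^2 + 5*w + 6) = w + 2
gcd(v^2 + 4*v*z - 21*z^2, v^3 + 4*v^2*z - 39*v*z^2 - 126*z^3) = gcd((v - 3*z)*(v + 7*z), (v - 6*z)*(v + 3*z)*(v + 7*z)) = v + 7*z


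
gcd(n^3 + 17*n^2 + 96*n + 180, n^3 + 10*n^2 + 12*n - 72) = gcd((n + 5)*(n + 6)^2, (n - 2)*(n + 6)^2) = n^2 + 12*n + 36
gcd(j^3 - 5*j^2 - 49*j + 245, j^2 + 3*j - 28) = j + 7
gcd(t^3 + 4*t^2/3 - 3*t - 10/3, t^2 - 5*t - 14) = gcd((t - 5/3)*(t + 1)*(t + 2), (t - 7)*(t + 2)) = t + 2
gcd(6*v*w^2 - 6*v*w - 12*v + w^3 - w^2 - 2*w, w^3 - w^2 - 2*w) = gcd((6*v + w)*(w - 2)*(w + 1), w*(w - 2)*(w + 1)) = w^2 - w - 2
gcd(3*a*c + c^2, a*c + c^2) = c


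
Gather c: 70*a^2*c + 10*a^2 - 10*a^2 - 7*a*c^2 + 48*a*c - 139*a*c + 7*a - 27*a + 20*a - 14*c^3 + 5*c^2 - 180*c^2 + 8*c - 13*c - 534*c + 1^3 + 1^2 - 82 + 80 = -14*c^3 + c^2*(-7*a - 175) + c*(70*a^2 - 91*a - 539)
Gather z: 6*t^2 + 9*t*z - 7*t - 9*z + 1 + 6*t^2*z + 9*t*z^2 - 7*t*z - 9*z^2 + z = 6*t^2 - 7*t + z^2*(9*t - 9) + z*(6*t^2 + 2*t - 8) + 1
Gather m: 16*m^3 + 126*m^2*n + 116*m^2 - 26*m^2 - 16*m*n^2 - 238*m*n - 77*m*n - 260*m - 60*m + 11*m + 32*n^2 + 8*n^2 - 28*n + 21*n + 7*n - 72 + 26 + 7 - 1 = 16*m^3 + m^2*(126*n + 90) + m*(-16*n^2 - 315*n - 309) + 40*n^2 - 40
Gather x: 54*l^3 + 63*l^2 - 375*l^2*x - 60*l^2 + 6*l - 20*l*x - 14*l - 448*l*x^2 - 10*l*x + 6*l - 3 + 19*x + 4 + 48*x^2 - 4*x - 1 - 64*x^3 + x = 54*l^3 + 3*l^2 - 2*l - 64*x^3 + x^2*(48 - 448*l) + x*(-375*l^2 - 30*l + 16)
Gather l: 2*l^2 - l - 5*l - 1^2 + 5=2*l^2 - 6*l + 4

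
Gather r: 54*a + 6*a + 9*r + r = 60*a + 10*r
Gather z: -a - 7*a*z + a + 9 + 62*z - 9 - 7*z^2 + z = -7*z^2 + z*(63 - 7*a)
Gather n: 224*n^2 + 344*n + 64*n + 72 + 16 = 224*n^2 + 408*n + 88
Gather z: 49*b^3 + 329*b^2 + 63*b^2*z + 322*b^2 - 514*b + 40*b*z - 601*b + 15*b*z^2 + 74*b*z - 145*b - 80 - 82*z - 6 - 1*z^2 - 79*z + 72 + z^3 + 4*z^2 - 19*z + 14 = 49*b^3 + 651*b^2 - 1260*b + z^3 + z^2*(15*b + 3) + z*(63*b^2 + 114*b - 180)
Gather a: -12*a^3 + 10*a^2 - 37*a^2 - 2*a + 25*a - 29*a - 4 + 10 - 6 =-12*a^3 - 27*a^2 - 6*a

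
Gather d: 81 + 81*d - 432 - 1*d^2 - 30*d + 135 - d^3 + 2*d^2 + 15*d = -d^3 + d^2 + 66*d - 216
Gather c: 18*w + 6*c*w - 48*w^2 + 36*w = 6*c*w - 48*w^2 + 54*w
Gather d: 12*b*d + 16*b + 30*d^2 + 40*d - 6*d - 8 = 16*b + 30*d^2 + d*(12*b + 34) - 8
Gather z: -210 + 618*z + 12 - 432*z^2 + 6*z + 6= -432*z^2 + 624*z - 192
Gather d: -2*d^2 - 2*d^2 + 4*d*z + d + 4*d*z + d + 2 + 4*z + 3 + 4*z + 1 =-4*d^2 + d*(8*z + 2) + 8*z + 6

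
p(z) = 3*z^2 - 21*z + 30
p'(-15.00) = -111.00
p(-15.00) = 1020.00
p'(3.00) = -3.00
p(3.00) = -6.00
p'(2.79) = -4.26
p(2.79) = -5.24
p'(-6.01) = -57.06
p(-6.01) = 264.57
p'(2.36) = -6.84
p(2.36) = -2.85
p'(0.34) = -18.96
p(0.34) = 23.21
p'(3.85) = 2.10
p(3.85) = -6.38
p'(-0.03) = -21.18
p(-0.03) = 30.63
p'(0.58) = -17.52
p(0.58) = 18.83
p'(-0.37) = -23.22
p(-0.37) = 38.18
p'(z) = 6*z - 21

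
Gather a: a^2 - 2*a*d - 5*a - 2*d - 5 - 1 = a^2 + a*(-2*d - 5) - 2*d - 6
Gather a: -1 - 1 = -2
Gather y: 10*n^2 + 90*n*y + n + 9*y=10*n^2 + n + y*(90*n + 9)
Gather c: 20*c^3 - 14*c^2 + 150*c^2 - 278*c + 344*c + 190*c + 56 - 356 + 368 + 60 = 20*c^3 + 136*c^2 + 256*c + 128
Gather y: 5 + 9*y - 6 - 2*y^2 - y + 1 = -2*y^2 + 8*y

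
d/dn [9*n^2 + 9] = 18*n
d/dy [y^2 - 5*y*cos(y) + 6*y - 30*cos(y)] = 5*y*sin(y) + 2*y + 30*sin(y) - 5*cos(y) + 6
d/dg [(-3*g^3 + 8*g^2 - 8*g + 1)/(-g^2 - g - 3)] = (3*g^4 + 6*g^3 + 11*g^2 - 46*g + 25)/(g^4 + 2*g^3 + 7*g^2 + 6*g + 9)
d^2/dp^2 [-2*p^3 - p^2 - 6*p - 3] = -12*p - 2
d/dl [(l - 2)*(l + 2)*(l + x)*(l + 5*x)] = 4*l^3 + 18*l^2*x + 10*l*x^2 - 8*l - 24*x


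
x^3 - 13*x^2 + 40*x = x*(x - 8)*(x - 5)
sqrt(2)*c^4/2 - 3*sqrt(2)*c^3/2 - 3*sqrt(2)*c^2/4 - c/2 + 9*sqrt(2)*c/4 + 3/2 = (c - 3)*(c - sqrt(2))*(c + sqrt(2)/2)*(sqrt(2)*c/2 + 1/2)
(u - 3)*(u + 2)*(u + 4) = u^3 + 3*u^2 - 10*u - 24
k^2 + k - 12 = (k - 3)*(k + 4)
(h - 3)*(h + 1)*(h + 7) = h^3 + 5*h^2 - 17*h - 21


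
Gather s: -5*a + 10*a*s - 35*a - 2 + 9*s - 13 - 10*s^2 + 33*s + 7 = -40*a - 10*s^2 + s*(10*a + 42) - 8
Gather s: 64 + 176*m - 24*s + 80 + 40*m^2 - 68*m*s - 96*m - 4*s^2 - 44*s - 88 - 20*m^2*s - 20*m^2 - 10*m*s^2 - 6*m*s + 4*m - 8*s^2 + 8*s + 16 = 20*m^2 + 84*m + s^2*(-10*m - 12) + s*(-20*m^2 - 74*m - 60) + 72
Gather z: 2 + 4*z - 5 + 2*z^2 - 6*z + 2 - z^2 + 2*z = z^2 - 1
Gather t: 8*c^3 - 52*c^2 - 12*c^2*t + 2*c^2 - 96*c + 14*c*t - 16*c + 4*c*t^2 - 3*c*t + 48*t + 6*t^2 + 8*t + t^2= 8*c^3 - 50*c^2 - 112*c + t^2*(4*c + 7) + t*(-12*c^2 + 11*c + 56)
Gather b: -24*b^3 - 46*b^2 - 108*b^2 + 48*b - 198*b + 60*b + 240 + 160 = -24*b^3 - 154*b^2 - 90*b + 400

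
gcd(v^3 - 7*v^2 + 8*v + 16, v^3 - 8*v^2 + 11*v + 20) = v^2 - 3*v - 4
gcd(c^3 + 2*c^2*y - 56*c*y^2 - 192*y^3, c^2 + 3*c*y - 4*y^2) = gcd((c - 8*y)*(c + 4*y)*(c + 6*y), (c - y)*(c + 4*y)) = c + 4*y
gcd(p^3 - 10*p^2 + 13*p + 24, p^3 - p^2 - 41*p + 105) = p - 3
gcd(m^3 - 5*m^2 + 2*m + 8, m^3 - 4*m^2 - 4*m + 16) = m^2 - 6*m + 8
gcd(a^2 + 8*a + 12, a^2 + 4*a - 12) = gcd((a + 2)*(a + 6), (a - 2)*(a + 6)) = a + 6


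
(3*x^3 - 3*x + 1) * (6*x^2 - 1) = 18*x^5 - 21*x^3 + 6*x^2 + 3*x - 1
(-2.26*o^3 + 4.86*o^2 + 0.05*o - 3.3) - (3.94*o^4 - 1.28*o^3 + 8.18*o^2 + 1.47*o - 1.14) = -3.94*o^4 - 0.98*o^3 - 3.32*o^2 - 1.42*o - 2.16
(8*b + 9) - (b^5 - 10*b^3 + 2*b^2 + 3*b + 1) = -b^5 + 10*b^3 - 2*b^2 + 5*b + 8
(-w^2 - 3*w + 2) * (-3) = 3*w^2 + 9*w - 6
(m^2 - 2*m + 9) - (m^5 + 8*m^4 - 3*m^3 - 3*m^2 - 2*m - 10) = -m^5 - 8*m^4 + 3*m^3 + 4*m^2 + 19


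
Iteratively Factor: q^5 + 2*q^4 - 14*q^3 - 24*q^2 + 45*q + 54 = (q + 3)*(q^4 - q^3 - 11*q^2 + 9*q + 18) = (q - 2)*(q + 3)*(q^3 + q^2 - 9*q - 9) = (q - 2)*(q + 3)^2*(q^2 - 2*q - 3) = (q - 2)*(q + 1)*(q + 3)^2*(q - 3)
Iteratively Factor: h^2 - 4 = (h + 2)*(h - 2)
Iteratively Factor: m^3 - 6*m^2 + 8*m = (m - 4)*(m^2 - 2*m) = (m - 4)*(m - 2)*(m)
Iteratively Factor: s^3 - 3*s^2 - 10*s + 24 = (s - 4)*(s^2 + s - 6) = (s - 4)*(s - 2)*(s + 3)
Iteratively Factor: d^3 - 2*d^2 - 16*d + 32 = (d + 4)*(d^2 - 6*d + 8) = (d - 2)*(d + 4)*(d - 4)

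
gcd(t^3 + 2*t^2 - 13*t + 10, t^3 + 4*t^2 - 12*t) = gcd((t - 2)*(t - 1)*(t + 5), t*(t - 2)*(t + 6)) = t - 2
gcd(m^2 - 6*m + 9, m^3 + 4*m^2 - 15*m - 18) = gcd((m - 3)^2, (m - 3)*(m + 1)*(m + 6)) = m - 3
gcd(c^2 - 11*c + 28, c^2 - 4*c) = c - 4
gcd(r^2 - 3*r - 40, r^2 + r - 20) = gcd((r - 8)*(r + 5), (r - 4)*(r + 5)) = r + 5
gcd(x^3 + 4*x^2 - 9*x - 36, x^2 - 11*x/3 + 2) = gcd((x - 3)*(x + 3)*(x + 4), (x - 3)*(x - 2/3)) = x - 3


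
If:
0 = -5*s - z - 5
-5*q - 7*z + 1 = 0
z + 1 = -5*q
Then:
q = -4/15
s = -16/15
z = 1/3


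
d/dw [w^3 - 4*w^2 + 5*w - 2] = 3*w^2 - 8*w + 5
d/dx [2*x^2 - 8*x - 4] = 4*x - 8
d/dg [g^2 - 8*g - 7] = 2*g - 8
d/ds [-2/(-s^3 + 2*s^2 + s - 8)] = 2*(-3*s^2 + 4*s + 1)/(s^3 - 2*s^2 - s + 8)^2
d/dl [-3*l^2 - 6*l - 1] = -6*l - 6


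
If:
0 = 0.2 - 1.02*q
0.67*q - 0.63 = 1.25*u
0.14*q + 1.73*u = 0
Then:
No Solution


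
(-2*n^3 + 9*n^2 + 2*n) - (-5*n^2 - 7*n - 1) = -2*n^3 + 14*n^2 + 9*n + 1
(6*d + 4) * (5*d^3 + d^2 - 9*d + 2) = 30*d^4 + 26*d^3 - 50*d^2 - 24*d + 8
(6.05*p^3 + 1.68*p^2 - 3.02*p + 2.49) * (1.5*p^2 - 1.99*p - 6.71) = 9.075*p^5 - 9.5195*p^4 - 48.4687*p^3 - 1.528*p^2 + 15.3091*p - 16.7079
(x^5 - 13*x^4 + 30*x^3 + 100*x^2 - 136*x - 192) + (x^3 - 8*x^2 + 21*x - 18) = x^5 - 13*x^4 + 31*x^3 + 92*x^2 - 115*x - 210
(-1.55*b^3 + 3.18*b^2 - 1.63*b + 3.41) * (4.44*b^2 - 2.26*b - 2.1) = -6.882*b^5 + 17.6222*b^4 - 11.169*b^3 + 12.1462*b^2 - 4.2836*b - 7.161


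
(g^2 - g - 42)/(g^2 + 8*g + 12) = (g - 7)/(g + 2)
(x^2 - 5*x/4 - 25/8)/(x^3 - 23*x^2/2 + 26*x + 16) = (8*x^2 - 10*x - 25)/(4*(2*x^3 - 23*x^2 + 52*x + 32))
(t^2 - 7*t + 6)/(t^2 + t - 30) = (t^2 - 7*t + 6)/(t^2 + t - 30)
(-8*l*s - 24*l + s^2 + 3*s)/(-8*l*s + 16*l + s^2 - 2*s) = (s + 3)/(s - 2)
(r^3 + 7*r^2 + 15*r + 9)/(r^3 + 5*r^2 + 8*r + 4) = (r^2 + 6*r + 9)/(r^2 + 4*r + 4)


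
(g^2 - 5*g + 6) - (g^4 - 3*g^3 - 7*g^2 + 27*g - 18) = -g^4 + 3*g^3 + 8*g^2 - 32*g + 24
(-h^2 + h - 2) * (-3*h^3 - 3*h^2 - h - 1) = 3*h^5 + 4*h^3 + 6*h^2 + h + 2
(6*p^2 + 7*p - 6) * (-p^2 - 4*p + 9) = -6*p^4 - 31*p^3 + 32*p^2 + 87*p - 54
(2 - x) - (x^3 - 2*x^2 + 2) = -x^3 + 2*x^2 - x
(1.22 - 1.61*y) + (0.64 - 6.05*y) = 1.86 - 7.66*y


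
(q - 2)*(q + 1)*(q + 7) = q^3 + 6*q^2 - 9*q - 14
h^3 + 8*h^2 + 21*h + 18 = (h + 2)*(h + 3)^2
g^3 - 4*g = g*(g - 2)*(g + 2)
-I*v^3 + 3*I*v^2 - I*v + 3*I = (v - 3)*(v - I)*(-I*v + 1)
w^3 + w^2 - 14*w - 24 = (w - 4)*(w + 2)*(w + 3)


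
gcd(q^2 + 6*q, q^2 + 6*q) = q^2 + 6*q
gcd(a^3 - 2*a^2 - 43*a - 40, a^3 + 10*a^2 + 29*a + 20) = a^2 + 6*a + 5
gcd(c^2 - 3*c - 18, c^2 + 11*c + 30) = 1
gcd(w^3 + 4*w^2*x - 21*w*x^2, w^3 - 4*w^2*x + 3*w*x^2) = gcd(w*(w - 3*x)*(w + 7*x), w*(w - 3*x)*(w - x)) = -w^2 + 3*w*x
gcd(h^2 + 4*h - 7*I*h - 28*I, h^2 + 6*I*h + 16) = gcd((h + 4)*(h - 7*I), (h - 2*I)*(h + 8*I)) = 1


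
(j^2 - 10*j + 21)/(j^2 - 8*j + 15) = (j - 7)/(j - 5)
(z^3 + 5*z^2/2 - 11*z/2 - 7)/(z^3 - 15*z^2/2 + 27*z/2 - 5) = (2*z^2 + 9*z + 7)/(2*z^2 - 11*z + 5)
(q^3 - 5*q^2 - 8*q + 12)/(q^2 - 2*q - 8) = (q^2 - 7*q + 6)/(q - 4)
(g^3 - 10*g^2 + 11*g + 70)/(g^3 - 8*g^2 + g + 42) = (g - 5)/(g - 3)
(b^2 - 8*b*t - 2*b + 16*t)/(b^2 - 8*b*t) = (b - 2)/b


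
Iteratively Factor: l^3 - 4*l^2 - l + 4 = (l - 1)*(l^2 - 3*l - 4) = (l - 4)*(l - 1)*(l + 1)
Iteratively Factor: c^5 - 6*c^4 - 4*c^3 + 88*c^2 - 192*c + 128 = (c - 2)*(c^4 - 4*c^3 - 12*c^2 + 64*c - 64) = (c - 4)*(c - 2)*(c^3 - 12*c + 16) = (c - 4)*(c - 2)^2*(c^2 + 2*c - 8) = (c - 4)*(c - 2)^2*(c + 4)*(c - 2)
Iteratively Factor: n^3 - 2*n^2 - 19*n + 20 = (n - 1)*(n^2 - n - 20) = (n - 5)*(n - 1)*(n + 4)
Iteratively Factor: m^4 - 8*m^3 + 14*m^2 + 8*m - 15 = (m - 5)*(m^3 - 3*m^2 - m + 3) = (m - 5)*(m - 1)*(m^2 - 2*m - 3) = (m - 5)*(m - 3)*(m - 1)*(m + 1)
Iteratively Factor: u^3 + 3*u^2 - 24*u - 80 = (u - 5)*(u^2 + 8*u + 16) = (u - 5)*(u + 4)*(u + 4)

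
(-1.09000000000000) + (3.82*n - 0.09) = 3.82*n - 1.18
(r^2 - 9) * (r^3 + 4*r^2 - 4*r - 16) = r^5 + 4*r^4 - 13*r^3 - 52*r^2 + 36*r + 144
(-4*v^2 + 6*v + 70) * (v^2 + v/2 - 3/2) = -4*v^4 + 4*v^3 + 79*v^2 + 26*v - 105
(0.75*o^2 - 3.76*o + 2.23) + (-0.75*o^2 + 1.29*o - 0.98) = 1.25 - 2.47*o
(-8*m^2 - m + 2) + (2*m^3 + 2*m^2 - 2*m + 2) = 2*m^3 - 6*m^2 - 3*m + 4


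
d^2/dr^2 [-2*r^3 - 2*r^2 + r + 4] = -12*r - 4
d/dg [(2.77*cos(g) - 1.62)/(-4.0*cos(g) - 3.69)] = 16.7013*sin(g)/(4.0*cos(g) + 3.69)^2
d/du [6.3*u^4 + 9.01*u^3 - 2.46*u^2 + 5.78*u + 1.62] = 25.2*u^3 + 27.03*u^2 - 4.92*u + 5.78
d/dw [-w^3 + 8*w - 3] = 8 - 3*w^2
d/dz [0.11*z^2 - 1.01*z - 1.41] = 0.22*z - 1.01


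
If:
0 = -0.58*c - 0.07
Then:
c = -0.12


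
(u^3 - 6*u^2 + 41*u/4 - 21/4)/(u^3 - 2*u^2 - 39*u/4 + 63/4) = (u - 1)/(u + 3)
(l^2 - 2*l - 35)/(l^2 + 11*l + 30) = (l - 7)/(l + 6)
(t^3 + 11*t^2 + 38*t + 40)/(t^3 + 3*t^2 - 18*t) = (t^3 + 11*t^2 + 38*t + 40)/(t*(t^2 + 3*t - 18))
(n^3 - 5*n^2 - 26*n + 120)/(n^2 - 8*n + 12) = (n^2 + n - 20)/(n - 2)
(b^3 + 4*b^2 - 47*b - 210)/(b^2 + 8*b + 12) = (b^2 - 2*b - 35)/(b + 2)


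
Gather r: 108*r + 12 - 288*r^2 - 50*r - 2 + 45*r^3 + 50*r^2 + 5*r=45*r^3 - 238*r^2 + 63*r + 10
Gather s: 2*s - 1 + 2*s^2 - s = 2*s^2 + s - 1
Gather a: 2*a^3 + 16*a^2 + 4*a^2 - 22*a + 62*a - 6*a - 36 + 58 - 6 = 2*a^3 + 20*a^2 + 34*a + 16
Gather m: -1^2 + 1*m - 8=m - 9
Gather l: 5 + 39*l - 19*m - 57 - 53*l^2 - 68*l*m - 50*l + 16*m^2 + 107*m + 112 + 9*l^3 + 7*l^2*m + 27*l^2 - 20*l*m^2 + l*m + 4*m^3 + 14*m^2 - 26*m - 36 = 9*l^3 + l^2*(7*m - 26) + l*(-20*m^2 - 67*m - 11) + 4*m^3 + 30*m^2 + 62*m + 24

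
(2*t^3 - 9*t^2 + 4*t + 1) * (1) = 2*t^3 - 9*t^2 + 4*t + 1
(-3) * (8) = -24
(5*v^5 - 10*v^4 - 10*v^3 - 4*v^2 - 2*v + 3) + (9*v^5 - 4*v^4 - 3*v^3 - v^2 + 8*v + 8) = 14*v^5 - 14*v^4 - 13*v^3 - 5*v^2 + 6*v + 11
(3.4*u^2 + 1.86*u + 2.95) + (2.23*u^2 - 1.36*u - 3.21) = 5.63*u^2 + 0.5*u - 0.26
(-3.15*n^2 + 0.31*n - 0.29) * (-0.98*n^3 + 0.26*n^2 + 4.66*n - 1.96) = 3.087*n^5 - 1.1228*n^4 - 14.3142*n^3 + 7.5432*n^2 - 1.959*n + 0.5684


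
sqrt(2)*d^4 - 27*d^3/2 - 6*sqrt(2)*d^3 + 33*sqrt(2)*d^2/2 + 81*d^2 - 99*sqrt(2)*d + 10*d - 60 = (d - 6)*(d - 5*sqrt(2))*(d - 2*sqrt(2))*(sqrt(2)*d + 1/2)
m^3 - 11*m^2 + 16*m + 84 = (m - 7)*(m - 6)*(m + 2)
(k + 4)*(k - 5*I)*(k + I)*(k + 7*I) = k^4 + 4*k^3 + 3*I*k^3 + 33*k^2 + 12*I*k^2 + 132*k + 35*I*k + 140*I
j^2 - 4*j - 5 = (j - 5)*(j + 1)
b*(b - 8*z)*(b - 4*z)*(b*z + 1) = b^4*z - 12*b^3*z^2 + b^3 + 32*b^2*z^3 - 12*b^2*z + 32*b*z^2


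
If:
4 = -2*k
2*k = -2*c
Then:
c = 2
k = -2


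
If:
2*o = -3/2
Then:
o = -3/4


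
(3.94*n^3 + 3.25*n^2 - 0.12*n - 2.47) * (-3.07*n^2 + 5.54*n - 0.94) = -12.0958*n^5 + 11.8501*n^4 + 14.6698*n^3 + 3.8631*n^2 - 13.571*n + 2.3218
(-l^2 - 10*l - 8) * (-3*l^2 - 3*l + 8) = 3*l^4 + 33*l^3 + 46*l^2 - 56*l - 64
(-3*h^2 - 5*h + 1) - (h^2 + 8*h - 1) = -4*h^2 - 13*h + 2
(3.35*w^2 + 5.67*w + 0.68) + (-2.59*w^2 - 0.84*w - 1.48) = 0.76*w^2 + 4.83*w - 0.8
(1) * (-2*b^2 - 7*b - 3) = -2*b^2 - 7*b - 3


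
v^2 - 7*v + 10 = (v - 5)*(v - 2)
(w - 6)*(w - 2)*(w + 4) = w^3 - 4*w^2 - 20*w + 48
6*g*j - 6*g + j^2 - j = (6*g + j)*(j - 1)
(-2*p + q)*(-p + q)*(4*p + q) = 8*p^3 - 10*p^2*q + p*q^2 + q^3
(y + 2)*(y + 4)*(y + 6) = y^3 + 12*y^2 + 44*y + 48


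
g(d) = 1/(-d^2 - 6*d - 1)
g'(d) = (2*d + 6)/(-d^2 - 6*d - 1)^2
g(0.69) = -0.18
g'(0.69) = 0.23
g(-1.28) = 0.20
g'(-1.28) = 0.14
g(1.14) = -0.11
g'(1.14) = 0.10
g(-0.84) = 0.30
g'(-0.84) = 0.39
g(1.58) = -0.08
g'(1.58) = 0.05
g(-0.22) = 3.68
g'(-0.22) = 75.37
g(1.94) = -0.06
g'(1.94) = 0.04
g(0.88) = -0.14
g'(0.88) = 0.16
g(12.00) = 0.00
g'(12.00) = 0.00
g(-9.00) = -0.04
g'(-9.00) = -0.02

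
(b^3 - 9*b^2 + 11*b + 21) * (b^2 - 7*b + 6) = b^5 - 16*b^4 + 80*b^3 - 110*b^2 - 81*b + 126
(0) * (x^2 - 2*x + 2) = 0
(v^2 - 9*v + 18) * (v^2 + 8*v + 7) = v^4 - v^3 - 47*v^2 + 81*v + 126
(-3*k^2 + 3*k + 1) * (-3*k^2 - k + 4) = 9*k^4 - 6*k^3 - 18*k^2 + 11*k + 4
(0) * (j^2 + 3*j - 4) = 0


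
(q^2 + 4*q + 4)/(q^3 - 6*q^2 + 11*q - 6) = (q^2 + 4*q + 4)/(q^3 - 6*q^2 + 11*q - 6)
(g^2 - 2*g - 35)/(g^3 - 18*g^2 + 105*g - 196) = (g + 5)/(g^2 - 11*g + 28)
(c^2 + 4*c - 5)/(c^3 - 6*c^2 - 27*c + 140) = (c - 1)/(c^2 - 11*c + 28)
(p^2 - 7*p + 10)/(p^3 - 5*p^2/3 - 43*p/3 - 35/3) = 3*(p - 2)/(3*p^2 + 10*p + 7)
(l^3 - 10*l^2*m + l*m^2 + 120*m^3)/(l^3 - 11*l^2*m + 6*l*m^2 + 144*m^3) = (l - 5*m)/(l - 6*m)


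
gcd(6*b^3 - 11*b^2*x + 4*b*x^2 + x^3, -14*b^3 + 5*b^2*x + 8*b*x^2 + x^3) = -b + x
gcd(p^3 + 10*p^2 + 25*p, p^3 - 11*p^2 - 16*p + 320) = p + 5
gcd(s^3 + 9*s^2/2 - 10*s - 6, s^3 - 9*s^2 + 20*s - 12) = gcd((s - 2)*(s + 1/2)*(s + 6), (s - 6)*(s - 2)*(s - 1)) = s - 2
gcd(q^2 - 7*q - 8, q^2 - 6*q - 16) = q - 8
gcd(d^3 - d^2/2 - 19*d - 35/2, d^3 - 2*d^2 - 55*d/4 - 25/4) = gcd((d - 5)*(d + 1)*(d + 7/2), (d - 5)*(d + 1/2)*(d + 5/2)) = d - 5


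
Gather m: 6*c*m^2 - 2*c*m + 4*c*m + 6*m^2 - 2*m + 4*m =m^2*(6*c + 6) + m*(2*c + 2)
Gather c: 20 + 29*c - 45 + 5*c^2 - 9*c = 5*c^2 + 20*c - 25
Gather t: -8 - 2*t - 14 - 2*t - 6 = -4*t - 28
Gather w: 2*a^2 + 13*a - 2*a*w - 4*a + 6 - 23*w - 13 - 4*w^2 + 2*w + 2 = 2*a^2 + 9*a - 4*w^2 + w*(-2*a - 21) - 5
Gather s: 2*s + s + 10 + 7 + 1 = 3*s + 18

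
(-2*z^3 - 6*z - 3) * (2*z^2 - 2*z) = -4*z^5 + 4*z^4 - 12*z^3 + 6*z^2 + 6*z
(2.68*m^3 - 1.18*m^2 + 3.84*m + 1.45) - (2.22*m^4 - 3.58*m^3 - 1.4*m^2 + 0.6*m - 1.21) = -2.22*m^4 + 6.26*m^3 + 0.22*m^2 + 3.24*m + 2.66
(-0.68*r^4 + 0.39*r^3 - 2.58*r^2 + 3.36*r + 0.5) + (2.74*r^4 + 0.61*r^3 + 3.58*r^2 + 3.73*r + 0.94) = 2.06*r^4 + 1.0*r^3 + 1.0*r^2 + 7.09*r + 1.44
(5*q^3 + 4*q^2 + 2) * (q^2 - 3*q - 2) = 5*q^5 - 11*q^4 - 22*q^3 - 6*q^2 - 6*q - 4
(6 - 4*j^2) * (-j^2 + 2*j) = 4*j^4 - 8*j^3 - 6*j^2 + 12*j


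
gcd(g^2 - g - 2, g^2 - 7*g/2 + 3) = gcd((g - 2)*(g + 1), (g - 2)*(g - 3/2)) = g - 2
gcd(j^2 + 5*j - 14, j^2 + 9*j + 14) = j + 7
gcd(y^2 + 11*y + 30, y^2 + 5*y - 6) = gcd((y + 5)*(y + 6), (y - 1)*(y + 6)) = y + 6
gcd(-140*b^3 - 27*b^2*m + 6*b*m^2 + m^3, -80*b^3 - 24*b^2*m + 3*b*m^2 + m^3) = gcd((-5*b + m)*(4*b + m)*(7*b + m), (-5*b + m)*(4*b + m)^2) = 20*b^2 + b*m - m^2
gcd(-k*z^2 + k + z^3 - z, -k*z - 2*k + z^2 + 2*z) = -k + z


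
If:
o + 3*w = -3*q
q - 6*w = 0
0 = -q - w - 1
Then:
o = 3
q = -6/7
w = -1/7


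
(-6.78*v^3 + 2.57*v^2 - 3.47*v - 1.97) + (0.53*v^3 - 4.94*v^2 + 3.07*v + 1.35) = -6.25*v^3 - 2.37*v^2 - 0.4*v - 0.62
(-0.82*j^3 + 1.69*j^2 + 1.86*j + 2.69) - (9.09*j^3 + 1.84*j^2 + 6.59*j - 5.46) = -9.91*j^3 - 0.15*j^2 - 4.73*j + 8.15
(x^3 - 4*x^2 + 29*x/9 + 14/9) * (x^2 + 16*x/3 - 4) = x^5 + 4*x^4/3 - 199*x^3/9 + 938*x^2/27 - 124*x/27 - 56/9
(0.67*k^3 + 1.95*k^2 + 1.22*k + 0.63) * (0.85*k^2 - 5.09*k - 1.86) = 0.5695*k^5 - 1.7528*k^4 - 10.1347*k^3 - 9.3013*k^2 - 5.4759*k - 1.1718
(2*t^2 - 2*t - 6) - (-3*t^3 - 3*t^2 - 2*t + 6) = 3*t^3 + 5*t^2 - 12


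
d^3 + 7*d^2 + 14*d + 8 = (d + 1)*(d + 2)*(d + 4)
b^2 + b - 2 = (b - 1)*(b + 2)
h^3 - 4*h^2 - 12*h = h*(h - 6)*(h + 2)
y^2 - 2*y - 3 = (y - 3)*(y + 1)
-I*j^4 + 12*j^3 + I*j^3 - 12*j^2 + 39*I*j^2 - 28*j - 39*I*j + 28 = (j + I)*(j + 4*I)*(j + 7*I)*(-I*j + I)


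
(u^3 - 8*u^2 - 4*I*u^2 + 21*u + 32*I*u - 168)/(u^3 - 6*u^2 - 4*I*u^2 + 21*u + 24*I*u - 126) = (u - 8)/(u - 6)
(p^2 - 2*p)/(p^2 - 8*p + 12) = p/(p - 6)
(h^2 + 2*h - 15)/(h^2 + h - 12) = (h + 5)/(h + 4)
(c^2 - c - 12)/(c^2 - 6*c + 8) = (c + 3)/(c - 2)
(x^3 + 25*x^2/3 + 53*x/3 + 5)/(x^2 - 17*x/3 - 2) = (x^2 + 8*x + 15)/(x - 6)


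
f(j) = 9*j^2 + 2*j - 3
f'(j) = 18*j + 2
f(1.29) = 14.56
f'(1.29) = 25.22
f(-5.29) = 238.28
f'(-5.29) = -93.22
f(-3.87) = 124.05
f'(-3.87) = -67.66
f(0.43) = -0.48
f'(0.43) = 9.74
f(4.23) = 166.50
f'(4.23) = 78.14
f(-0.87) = 2.07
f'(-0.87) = -13.66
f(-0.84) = 1.67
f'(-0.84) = -13.12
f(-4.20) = 147.36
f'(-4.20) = -73.60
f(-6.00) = 309.00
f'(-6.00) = -106.00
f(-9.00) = 708.00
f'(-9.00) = -160.00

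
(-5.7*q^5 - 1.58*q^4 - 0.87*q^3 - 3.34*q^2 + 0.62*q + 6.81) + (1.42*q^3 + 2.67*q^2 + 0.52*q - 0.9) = -5.7*q^5 - 1.58*q^4 + 0.55*q^3 - 0.67*q^2 + 1.14*q + 5.91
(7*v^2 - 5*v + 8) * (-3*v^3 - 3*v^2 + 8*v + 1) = -21*v^5 - 6*v^4 + 47*v^3 - 57*v^2 + 59*v + 8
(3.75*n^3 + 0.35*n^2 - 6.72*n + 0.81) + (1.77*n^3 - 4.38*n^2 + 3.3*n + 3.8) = 5.52*n^3 - 4.03*n^2 - 3.42*n + 4.61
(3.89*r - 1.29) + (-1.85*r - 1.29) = 2.04*r - 2.58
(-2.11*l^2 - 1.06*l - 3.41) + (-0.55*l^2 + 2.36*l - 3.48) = -2.66*l^2 + 1.3*l - 6.89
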